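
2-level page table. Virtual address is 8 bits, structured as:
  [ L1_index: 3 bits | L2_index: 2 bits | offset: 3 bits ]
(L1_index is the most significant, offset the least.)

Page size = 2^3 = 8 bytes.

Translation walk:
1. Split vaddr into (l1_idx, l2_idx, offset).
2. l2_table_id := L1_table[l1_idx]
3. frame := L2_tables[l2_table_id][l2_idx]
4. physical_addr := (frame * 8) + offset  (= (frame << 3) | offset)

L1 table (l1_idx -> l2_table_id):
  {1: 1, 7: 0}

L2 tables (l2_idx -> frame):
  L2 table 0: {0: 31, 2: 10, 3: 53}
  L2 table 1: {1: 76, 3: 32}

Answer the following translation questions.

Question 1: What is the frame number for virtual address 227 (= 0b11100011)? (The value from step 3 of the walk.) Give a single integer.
Answer: 31

Derivation:
vaddr = 227: l1_idx=7, l2_idx=0
L1[7] = 0; L2[0][0] = 31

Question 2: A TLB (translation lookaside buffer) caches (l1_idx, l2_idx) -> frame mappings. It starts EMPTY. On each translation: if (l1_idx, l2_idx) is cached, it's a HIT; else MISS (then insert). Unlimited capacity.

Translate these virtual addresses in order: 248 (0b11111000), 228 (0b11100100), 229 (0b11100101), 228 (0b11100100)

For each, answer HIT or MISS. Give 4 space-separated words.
Answer: MISS MISS HIT HIT

Derivation:
vaddr=248: (7,3) not in TLB -> MISS, insert
vaddr=228: (7,0) not in TLB -> MISS, insert
vaddr=229: (7,0) in TLB -> HIT
vaddr=228: (7,0) in TLB -> HIT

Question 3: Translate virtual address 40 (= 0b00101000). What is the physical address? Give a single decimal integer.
vaddr = 40 = 0b00101000
Split: l1_idx=1, l2_idx=1, offset=0
L1[1] = 1
L2[1][1] = 76
paddr = 76 * 8 + 0 = 608

Answer: 608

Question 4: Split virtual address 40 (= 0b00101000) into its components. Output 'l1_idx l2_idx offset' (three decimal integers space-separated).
Answer: 1 1 0

Derivation:
vaddr = 40 = 0b00101000
  top 3 bits -> l1_idx = 1
  next 2 bits -> l2_idx = 1
  bottom 3 bits -> offset = 0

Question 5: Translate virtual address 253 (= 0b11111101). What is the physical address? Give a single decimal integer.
Answer: 429

Derivation:
vaddr = 253 = 0b11111101
Split: l1_idx=7, l2_idx=3, offset=5
L1[7] = 0
L2[0][3] = 53
paddr = 53 * 8 + 5 = 429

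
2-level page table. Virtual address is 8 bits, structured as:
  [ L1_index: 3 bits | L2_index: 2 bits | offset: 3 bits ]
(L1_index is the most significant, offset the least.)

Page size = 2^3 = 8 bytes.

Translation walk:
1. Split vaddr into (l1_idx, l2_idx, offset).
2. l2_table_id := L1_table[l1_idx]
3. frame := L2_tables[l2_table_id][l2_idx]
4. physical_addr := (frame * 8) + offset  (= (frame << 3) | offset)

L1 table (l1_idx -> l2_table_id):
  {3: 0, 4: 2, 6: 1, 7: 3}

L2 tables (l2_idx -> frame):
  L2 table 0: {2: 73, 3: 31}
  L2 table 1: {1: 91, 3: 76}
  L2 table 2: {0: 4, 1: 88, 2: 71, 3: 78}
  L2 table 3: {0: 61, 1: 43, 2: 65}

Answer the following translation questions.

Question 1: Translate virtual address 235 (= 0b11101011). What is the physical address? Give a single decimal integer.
vaddr = 235 = 0b11101011
Split: l1_idx=7, l2_idx=1, offset=3
L1[7] = 3
L2[3][1] = 43
paddr = 43 * 8 + 3 = 347

Answer: 347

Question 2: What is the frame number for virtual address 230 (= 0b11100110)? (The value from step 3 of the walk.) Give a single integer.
Answer: 61

Derivation:
vaddr = 230: l1_idx=7, l2_idx=0
L1[7] = 3; L2[3][0] = 61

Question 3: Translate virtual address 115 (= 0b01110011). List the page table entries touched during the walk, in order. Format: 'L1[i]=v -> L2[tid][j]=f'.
vaddr = 115 = 0b01110011
Split: l1_idx=3, l2_idx=2, offset=3

Answer: L1[3]=0 -> L2[0][2]=73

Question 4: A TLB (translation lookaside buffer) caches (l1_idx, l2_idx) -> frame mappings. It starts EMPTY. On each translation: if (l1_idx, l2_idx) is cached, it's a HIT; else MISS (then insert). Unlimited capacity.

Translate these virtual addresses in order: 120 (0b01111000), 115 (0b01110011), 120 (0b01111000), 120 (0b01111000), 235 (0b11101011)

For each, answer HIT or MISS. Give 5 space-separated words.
Answer: MISS MISS HIT HIT MISS

Derivation:
vaddr=120: (3,3) not in TLB -> MISS, insert
vaddr=115: (3,2) not in TLB -> MISS, insert
vaddr=120: (3,3) in TLB -> HIT
vaddr=120: (3,3) in TLB -> HIT
vaddr=235: (7,1) not in TLB -> MISS, insert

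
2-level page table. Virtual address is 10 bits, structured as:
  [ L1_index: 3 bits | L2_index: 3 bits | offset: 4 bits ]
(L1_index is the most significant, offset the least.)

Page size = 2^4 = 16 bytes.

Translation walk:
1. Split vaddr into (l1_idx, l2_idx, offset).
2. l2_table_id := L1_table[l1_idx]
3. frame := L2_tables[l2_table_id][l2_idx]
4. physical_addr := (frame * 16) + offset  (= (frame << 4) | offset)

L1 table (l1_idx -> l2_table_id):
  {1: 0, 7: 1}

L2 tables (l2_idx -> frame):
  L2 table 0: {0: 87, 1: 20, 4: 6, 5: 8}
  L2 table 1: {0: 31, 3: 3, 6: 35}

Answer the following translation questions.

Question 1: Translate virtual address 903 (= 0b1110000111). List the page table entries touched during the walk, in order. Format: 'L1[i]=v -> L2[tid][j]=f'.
vaddr = 903 = 0b1110000111
Split: l1_idx=7, l2_idx=0, offset=7

Answer: L1[7]=1 -> L2[1][0]=31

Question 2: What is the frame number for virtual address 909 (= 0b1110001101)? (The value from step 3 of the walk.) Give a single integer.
Answer: 31

Derivation:
vaddr = 909: l1_idx=7, l2_idx=0
L1[7] = 1; L2[1][0] = 31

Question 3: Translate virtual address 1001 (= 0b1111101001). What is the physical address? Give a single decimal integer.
Answer: 569

Derivation:
vaddr = 1001 = 0b1111101001
Split: l1_idx=7, l2_idx=6, offset=9
L1[7] = 1
L2[1][6] = 35
paddr = 35 * 16 + 9 = 569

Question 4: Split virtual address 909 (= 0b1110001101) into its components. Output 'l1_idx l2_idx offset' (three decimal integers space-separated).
vaddr = 909 = 0b1110001101
  top 3 bits -> l1_idx = 7
  next 3 bits -> l2_idx = 0
  bottom 4 bits -> offset = 13

Answer: 7 0 13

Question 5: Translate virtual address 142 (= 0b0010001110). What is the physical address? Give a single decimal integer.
vaddr = 142 = 0b0010001110
Split: l1_idx=1, l2_idx=0, offset=14
L1[1] = 0
L2[0][0] = 87
paddr = 87 * 16 + 14 = 1406

Answer: 1406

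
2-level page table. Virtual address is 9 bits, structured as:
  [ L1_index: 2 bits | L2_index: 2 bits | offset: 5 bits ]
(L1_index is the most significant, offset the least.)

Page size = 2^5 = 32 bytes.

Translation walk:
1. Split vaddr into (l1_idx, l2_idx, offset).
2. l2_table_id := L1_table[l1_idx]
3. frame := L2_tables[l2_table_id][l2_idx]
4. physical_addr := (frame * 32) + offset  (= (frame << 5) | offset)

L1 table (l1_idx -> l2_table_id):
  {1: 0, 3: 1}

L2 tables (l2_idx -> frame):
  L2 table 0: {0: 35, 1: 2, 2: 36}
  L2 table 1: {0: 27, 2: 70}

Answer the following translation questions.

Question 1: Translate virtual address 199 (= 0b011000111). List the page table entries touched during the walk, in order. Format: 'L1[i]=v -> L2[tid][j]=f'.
Answer: L1[1]=0 -> L2[0][2]=36

Derivation:
vaddr = 199 = 0b011000111
Split: l1_idx=1, l2_idx=2, offset=7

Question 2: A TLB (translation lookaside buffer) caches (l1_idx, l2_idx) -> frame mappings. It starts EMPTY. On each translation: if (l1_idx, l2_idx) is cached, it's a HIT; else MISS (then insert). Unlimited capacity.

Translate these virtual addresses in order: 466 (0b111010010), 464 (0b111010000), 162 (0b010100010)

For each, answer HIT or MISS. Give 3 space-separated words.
Answer: MISS HIT MISS

Derivation:
vaddr=466: (3,2) not in TLB -> MISS, insert
vaddr=464: (3,2) in TLB -> HIT
vaddr=162: (1,1) not in TLB -> MISS, insert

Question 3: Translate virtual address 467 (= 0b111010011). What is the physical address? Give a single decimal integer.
vaddr = 467 = 0b111010011
Split: l1_idx=3, l2_idx=2, offset=19
L1[3] = 1
L2[1][2] = 70
paddr = 70 * 32 + 19 = 2259

Answer: 2259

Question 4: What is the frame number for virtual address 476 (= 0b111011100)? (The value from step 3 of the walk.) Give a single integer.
Answer: 70

Derivation:
vaddr = 476: l1_idx=3, l2_idx=2
L1[3] = 1; L2[1][2] = 70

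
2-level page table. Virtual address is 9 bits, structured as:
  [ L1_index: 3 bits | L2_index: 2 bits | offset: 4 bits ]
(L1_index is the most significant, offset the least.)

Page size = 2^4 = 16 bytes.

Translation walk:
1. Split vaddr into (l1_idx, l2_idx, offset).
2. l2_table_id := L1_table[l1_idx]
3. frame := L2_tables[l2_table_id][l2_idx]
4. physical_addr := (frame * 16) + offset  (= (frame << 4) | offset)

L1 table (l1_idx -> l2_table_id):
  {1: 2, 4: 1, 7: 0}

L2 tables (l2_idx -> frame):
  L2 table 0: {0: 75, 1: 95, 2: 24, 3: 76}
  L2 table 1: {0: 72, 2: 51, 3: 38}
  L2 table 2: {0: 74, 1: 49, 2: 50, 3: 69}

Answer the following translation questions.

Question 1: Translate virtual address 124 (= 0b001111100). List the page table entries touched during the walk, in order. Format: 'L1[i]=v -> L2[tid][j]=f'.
Answer: L1[1]=2 -> L2[2][3]=69

Derivation:
vaddr = 124 = 0b001111100
Split: l1_idx=1, l2_idx=3, offset=12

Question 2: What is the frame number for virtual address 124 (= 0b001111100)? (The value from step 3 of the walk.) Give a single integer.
Answer: 69

Derivation:
vaddr = 124: l1_idx=1, l2_idx=3
L1[1] = 2; L2[2][3] = 69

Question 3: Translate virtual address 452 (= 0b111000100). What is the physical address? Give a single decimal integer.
vaddr = 452 = 0b111000100
Split: l1_idx=7, l2_idx=0, offset=4
L1[7] = 0
L2[0][0] = 75
paddr = 75 * 16 + 4 = 1204

Answer: 1204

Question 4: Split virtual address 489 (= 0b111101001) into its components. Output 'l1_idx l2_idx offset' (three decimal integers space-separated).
Answer: 7 2 9

Derivation:
vaddr = 489 = 0b111101001
  top 3 bits -> l1_idx = 7
  next 2 bits -> l2_idx = 2
  bottom 4 bits -> offset = 9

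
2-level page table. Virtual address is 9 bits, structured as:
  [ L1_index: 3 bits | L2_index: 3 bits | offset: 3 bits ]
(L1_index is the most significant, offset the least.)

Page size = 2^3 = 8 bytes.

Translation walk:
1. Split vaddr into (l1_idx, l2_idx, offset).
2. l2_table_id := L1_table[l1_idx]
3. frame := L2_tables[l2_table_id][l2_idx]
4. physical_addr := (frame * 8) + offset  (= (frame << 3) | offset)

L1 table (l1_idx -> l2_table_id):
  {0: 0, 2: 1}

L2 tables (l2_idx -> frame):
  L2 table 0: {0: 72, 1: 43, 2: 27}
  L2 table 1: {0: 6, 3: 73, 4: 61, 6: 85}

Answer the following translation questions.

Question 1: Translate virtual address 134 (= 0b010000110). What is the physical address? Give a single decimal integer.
Answer: 54

Derivation:
vaddr = 134 = 0b010000110
Split: l1_idx=2, l2_idx=0, offset=6
L1[2] = 1
L2[1][0] = 6
paddr = 6 * 8 + 6 = 54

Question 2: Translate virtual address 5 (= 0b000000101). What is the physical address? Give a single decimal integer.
vaddr = 5 = 0b000000101
Split: l1_idx=0, l2_idx=0, offset=5
L1[0] = 0
L2[0][0] = 72
paddr = 72 * 8 + 5 = 581

Answer: 581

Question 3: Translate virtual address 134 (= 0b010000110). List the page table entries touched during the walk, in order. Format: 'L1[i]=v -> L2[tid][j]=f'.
vaddr = 134 = 0b010000110
Split: l1_idx=2, l2_idx=0, offset=6

Answer: L1[2]=1 -> L2[1][0]=6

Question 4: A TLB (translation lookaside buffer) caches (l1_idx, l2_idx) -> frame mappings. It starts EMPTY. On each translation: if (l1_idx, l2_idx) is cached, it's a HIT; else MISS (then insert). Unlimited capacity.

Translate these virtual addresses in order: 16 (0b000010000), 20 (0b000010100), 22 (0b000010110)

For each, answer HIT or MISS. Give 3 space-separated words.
Answer: MISS HIT HIT

Derivation:
vaddr=16: (0,2) not in TLB -> MISS, insert
vaddr=20: (0,2) in TLB -> HIT
vaddr=22: (0,2) in TLB -> HIT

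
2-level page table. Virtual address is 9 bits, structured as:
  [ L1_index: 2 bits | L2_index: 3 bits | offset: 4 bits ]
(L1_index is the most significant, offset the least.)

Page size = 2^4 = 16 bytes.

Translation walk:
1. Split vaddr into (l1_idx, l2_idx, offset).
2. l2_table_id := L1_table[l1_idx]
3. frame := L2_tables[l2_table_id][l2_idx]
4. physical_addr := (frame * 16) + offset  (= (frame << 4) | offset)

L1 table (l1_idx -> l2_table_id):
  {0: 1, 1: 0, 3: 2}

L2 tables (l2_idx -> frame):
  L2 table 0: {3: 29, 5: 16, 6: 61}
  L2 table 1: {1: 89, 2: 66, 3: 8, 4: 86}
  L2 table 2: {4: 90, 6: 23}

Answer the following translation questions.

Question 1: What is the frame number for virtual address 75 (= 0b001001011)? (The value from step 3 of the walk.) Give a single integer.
Answer: 86

Derivation:
vaddr = 75: l1_idx=0, l2_idx=4
L1[0] = 1; L2[1][4] = 86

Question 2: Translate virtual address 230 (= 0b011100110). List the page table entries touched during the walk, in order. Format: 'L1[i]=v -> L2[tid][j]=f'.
Answer: L1[1]=0 -> L2[0][6]=61

Derivation:
vaddr = 230 = 0b011100110
Split: l1_idx=1, l2_idx=6, offset=6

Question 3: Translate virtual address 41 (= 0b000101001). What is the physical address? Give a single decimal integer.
vaddr = 41 = 0b000101001
Split: l1_idx=0, l2_idx=2, offset=9
L1[0] = 1
L2[1][2] = 66
paddr = 66 * 16 + 9 = 1065

Answer: 1065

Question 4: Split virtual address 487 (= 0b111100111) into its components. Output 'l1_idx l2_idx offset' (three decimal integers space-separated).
vaddr = 487 = 0b111100111
  top 2 bits -> l1_idx = 3
  next 3 bits -> l2_idx = 6
  bottom 4 bits -> offset = 7

Answer: 3 6 7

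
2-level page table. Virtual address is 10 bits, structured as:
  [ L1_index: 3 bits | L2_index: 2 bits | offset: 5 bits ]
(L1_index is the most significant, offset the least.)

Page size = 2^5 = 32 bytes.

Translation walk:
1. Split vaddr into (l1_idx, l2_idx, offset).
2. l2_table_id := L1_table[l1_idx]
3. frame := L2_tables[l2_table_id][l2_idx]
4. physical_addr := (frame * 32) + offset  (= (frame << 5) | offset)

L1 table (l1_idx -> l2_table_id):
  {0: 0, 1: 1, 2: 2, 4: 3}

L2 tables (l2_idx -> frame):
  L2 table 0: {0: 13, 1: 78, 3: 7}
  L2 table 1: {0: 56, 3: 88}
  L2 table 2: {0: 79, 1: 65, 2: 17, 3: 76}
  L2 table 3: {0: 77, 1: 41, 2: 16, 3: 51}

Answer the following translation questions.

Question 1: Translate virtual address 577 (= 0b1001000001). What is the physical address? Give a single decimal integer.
vaddr = 577 = 0b1001000001
Split: l1_idx=4, l2_idx=2, offset=1
L1[4] = 3
L2[3][2] = 16
paddr = 16 * 32 + 1 = 513

Answer: 513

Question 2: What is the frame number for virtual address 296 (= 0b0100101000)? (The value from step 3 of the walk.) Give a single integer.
vaddr = 296: l1_idx=2, l2_idx=1
L1[2] = 2; L2[2][1] = 65

Answer: 65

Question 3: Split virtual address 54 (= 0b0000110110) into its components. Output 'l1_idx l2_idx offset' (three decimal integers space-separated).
Answer: 0 1 22

Derivation:
vaddr = 54 = 0b0000110110
  top 3 bits -> l1_idx = 0
  next 2 bits -> l2_idx = 1
  bottom 5 bits -> offset = 22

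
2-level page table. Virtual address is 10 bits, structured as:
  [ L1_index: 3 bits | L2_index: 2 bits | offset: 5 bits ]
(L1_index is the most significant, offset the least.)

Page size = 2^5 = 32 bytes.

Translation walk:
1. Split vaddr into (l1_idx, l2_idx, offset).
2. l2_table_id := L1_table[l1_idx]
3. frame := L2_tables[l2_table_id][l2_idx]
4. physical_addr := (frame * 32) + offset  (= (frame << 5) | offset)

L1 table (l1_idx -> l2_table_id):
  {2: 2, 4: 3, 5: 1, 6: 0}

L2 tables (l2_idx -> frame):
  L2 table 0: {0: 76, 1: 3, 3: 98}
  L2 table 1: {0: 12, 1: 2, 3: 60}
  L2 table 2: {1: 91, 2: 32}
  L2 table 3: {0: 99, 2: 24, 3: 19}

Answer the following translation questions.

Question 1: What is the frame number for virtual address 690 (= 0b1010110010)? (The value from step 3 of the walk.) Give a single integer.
vaddr = 690: l1_idx=5, l2_idx=1
L1[5] = 1; L2[1][1] = 2

Answer: 2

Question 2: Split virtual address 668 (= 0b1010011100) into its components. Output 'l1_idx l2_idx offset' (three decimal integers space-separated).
vaddr = 668 = 0b1010011100
  top 3 bits -> l1_idx = 5
  next 2 bits -> l2_idx = 0
  bottom 5 bits -> offset = 28

Answer: 5 0 28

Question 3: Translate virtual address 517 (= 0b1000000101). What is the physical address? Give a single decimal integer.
Answer: 3173

Derivation:
vaddr = 517 = 0b1000000101
Split: l1_idx=4, l2_idx=0, offset=5
L1[4] = 3
L2[3][0] = 99
paddr = 99 * 32 + 5 = 3173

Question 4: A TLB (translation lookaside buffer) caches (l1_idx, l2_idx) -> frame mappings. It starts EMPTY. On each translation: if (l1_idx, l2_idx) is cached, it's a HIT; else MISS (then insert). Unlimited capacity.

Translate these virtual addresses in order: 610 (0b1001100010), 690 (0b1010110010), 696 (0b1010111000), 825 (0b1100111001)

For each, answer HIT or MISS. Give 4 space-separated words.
vaddr=610: (4,3) not in TLB -> MISS, insert
vaddr=690: (5,1) not in TLB -> MISS, insert
vaddr=696: (5,1) in TLB -> HIT
vaddr=825: (6,1) not in TLB -> MISS, insert

Answer: MISS MISS HIT MISS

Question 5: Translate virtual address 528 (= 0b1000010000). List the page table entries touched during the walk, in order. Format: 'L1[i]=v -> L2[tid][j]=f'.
Answer: L1[4]=3 -> L2[3][0]=99

Derivation:
vaddr = 528 = 0b1000010000
Split: l1_idx=4, l2_idx=0, offset=16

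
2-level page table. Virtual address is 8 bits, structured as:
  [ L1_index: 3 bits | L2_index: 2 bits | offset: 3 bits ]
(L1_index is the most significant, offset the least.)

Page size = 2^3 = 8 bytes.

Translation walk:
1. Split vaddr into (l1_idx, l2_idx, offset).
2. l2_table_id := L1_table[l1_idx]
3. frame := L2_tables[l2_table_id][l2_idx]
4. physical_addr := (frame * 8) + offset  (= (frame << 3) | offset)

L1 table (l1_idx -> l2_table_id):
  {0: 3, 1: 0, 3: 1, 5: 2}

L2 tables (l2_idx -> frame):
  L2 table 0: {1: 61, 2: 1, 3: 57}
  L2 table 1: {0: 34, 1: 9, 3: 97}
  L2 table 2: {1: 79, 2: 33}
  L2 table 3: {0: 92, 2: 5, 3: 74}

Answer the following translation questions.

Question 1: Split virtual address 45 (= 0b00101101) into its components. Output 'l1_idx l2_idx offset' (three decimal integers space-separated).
Answer: 1 1 5

Derivation:
vaddr = 45 = 0b00101101
  top 3 bits -> l1_idx = 1
  next 2 bits -> l2_idx = 1
  bottom 3 bits -> offset = 5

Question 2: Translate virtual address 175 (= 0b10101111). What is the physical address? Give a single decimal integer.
vaddr = 175 = 0b10101111
Split: l1_idx=5, l2_idx=1, offset=7
L1[5] = 2
L2[2][1] = 79
paddr = 79 * 8 + 7 = 639

Answer: 639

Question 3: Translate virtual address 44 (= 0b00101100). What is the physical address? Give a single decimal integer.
Answer: 492

Derivation:
vaddr = 44 = 0b00101100
Split: l1_idx=1, l2_idx=1, offset=4
L1[1] = 0
L2[0][1] = 61
paddr = 61 * 8 + 4 = 492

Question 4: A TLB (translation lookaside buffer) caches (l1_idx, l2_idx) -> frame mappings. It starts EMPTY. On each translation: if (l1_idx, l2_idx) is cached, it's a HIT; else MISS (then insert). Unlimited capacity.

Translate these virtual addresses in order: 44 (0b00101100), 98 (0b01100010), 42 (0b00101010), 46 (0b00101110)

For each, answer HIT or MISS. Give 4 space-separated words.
vaddr=44: (1,1) not in TLB -> MISS, insert
vaddr=98: (3,0) not in TLB -> MISS, insert
vaddr=42: (1,1) in TLB -> HIT
vaddr=46: (1,1) in TLB -> HIT

Answer: MISS MISS HIT HIT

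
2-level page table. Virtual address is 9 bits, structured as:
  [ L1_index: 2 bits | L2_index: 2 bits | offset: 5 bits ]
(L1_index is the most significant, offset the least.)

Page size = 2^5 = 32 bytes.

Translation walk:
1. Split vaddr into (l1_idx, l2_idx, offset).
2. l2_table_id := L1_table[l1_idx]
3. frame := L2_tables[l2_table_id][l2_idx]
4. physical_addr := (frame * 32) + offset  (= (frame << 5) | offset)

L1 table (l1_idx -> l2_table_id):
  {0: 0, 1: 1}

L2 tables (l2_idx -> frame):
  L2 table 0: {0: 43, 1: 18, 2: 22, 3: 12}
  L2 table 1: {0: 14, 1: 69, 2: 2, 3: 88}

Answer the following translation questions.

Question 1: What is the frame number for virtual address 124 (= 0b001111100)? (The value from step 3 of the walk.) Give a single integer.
Answer: 12

Derivation:
vaddr = 124: l1_idx=0, l2_idx=3
L1[0] = 0; L2[0][3] = 12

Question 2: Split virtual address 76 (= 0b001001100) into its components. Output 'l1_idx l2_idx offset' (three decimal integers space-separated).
Answer: 0 2 12

Derivation:
vaddr = 76 = 0b001001100
  top 2 bits -> l1_idx = 0
  next 2 bits -> l2_idx = 2
  bottom 5 bits -> offset = 12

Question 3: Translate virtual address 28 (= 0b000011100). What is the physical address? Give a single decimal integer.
vaddr = 28 = 0b000011100
Split: l1_idx=0, l2_idx=0, offset=28
L1[0] = 0
L2[0][0] = 43
paddr = 43 * 32 + 28 = 1404

Answer: 1404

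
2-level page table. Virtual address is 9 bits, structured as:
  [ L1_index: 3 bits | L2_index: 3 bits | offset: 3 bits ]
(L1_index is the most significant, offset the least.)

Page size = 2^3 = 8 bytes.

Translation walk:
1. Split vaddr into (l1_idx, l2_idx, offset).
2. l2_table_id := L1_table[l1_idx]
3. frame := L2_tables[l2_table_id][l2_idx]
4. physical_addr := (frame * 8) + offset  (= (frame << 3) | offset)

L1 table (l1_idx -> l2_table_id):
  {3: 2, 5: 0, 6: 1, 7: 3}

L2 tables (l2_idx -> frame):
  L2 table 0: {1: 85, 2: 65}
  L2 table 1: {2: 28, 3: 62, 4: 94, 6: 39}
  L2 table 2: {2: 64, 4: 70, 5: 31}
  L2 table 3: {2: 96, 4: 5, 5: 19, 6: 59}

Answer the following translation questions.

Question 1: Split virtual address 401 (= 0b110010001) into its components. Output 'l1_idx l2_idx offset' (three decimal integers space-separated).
Answer: 6 2 1

Derivation:
vaddr = 401 = 0b110010001
  top 3 bits -> l1_idx = 6
  next 3 bits -> l2_idx = 2
  bottom 3 bits -> offset = 1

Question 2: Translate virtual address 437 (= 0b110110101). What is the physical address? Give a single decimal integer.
vaddr = 437 = 0b110110101
Split: l1_idx=6, l2_idx=6, offset=5
L1[6] = 1
L2[1][6] = 39
paddr = 39 * 8 + 5 = 317

Answer: 317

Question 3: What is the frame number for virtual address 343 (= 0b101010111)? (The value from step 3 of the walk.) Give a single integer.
vaddr = 343: l1_idx=5, l2_idx=2
L1[5] = 0; L2[0][2] = 65

Answer: 65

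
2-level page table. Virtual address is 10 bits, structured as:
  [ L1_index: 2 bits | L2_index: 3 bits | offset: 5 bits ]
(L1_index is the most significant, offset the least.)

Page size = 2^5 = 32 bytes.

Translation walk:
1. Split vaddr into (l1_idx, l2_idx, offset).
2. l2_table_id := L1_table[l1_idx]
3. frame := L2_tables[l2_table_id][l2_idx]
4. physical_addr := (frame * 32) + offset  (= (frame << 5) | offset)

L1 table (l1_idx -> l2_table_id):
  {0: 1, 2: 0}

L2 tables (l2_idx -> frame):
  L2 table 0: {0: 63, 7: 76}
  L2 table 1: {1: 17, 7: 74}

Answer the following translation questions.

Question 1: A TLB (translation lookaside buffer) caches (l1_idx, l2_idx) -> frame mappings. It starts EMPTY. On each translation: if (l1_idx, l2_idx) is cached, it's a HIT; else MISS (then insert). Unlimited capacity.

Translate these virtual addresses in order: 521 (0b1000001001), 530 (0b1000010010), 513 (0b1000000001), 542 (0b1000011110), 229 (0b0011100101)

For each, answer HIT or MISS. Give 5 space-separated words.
Answer: MISS HIT HIT HIT MISS

Derivation:
vaddr=521: (2,0) not in TLB -> MISS, insert
vaddr=530: (2,0) in TLB -> HIT
vaddr=513: (2,0) in TLB -> HIT
vaddr=542: (2,0) in TLB -> HIT
vaddr=229: (0,7) not in TLB -> MISS, insert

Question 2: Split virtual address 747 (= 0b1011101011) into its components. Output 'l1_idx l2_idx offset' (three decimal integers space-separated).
Answer: 2 7 11

Derivation:
vaddr = 747 = 0b1011101011
  top 2 bits -> l1_idx = 2
  next 3 bits -> l2_idx = 7
  bottom 5 bits -> offset = 11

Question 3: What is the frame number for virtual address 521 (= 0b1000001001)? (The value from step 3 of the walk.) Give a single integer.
vaddr = 521: l1_idx=2, l2_idx=0
L1[2] = 0; L2[0][0] = 63

Answer: 63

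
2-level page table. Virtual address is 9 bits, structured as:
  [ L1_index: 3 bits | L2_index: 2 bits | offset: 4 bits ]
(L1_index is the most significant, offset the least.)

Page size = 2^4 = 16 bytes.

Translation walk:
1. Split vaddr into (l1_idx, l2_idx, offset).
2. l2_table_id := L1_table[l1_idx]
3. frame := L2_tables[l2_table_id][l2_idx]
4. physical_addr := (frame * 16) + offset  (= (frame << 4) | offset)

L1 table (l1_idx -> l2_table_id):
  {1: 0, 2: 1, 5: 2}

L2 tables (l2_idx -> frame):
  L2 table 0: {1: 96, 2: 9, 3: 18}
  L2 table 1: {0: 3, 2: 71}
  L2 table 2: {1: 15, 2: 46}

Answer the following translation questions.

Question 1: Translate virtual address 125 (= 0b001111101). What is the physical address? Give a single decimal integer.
vaddr = 125 = 0b001111101
Split: l1_idx=1, l2_idx=3, offset=13
L1[1] = 0
L2[0][3] = 18
paddr = 18 * 16 + 13 = 301

Answer: 301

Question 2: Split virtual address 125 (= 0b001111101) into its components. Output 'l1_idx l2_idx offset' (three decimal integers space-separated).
Answer: 1 3 13

Derivation:
vaddr = 125 = 0b001111101
  top 3 bits -> l1_idx = 1
  next 2 bits -> l2_idx = 3
  bottom 4 bits -> offset = 13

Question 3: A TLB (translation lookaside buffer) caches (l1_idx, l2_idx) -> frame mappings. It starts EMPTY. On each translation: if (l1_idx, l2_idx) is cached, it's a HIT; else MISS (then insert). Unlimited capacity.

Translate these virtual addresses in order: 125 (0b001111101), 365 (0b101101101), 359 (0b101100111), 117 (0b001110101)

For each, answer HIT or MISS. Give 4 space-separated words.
Answer: MISS MISS HIT HIT

Derivation:
vaddr=125: (1,3) not in TLB -> MISS, insert
vaddr=365: (5,2) not in TLB -> MISS, insert
vaddr=359: (5,2) in TLB -> HIT
vaddr=117: (1,3) in TLB -> HIT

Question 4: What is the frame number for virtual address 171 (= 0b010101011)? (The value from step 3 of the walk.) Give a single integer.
vaddr = 171: l1_idx=2, l2_idx=2
L1[2] = 1; L2[1][2] = 71

Answer: 71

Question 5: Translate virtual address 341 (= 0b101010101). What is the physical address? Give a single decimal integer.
vaddr = 341 = 0b101010101
Split: l1_idx=5, l2_idx=1, offset=5
L1[5] = 2
L2[2][1] = 15
paddr = 15 * 16 + 5 = 245

Answer: 245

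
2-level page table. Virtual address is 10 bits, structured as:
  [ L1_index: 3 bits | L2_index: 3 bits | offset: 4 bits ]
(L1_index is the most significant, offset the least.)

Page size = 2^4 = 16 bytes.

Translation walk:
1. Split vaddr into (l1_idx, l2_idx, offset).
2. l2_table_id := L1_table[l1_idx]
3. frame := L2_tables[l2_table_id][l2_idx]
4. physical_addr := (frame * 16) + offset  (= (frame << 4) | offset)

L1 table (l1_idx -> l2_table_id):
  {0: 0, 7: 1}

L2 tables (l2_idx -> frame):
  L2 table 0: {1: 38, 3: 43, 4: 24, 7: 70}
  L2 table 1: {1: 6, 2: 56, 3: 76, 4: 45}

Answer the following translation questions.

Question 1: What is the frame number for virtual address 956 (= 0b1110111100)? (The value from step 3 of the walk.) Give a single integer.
Answer: 76

Derivation:
vaddr = 956: l1_idx=7, l2_idx=3
L1[7] = 1; L2[1][3] = 76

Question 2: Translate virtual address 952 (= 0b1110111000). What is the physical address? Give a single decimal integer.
Answer: 1224

Derivation:
vaddr = 952 = 0b1110111000
Split: l1_idx=7, l2_idx=3, offset=8
L1[7] = 1
L2[1][3] = 76
paddr = 76 * 16 + 8 = 1224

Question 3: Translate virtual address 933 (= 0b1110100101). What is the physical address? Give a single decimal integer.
Answer: 901

Derivation:
vaddr = 933 = 0b1110100101
Split: l1_idx=7, l2_idx=2, offset=5
L1[7] = 1
L2[1][2] = 56
paddr = 56 * 16 + 5 = 901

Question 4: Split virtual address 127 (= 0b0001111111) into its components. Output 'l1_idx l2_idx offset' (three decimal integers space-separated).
vaddr = 127 = 0b0001111111
  top 3 bits -> l1_idx = 0
  next 3 bits -> l2_idx = 7
  bottom 4 bits -> offset = 15

Answer: 0 7 15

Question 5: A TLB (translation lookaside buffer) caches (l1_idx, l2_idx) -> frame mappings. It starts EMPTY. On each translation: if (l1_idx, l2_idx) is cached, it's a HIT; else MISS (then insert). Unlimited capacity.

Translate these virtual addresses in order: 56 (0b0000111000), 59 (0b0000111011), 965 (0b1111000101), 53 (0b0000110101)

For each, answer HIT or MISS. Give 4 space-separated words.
vaddr=56: (0,3) not in TLB -> MISS, insert
vaddr=59: (0,3) in TLB -> HIT
vaddr=965: (7,4) not in TLB -> MISS, insert
vaddr=53: (0,3) in TLB -> HIT

Answer: MISS HIT MISS HIT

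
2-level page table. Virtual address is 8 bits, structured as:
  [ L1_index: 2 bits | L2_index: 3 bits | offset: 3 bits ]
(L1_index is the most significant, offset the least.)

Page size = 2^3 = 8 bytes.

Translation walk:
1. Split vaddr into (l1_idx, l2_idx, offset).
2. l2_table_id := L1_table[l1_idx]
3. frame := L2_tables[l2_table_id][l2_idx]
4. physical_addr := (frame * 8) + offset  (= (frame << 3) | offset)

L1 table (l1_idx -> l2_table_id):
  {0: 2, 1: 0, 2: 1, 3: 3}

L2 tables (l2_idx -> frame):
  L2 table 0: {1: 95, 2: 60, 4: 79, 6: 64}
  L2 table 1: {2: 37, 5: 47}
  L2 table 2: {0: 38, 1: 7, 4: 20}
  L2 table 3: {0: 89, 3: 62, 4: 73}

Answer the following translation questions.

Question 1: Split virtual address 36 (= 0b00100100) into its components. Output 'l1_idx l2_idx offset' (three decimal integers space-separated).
vaddr = 36 = 0b00100100
  top 2 bits -> l1_idx = 0
  next 3 bits -> l2_idx = 4
  bottom 3 bits -> offset = 4

Answer: 0 4 4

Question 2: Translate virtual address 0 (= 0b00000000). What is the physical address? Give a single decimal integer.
vaddr = 0 = 0b00000000
Split: l1_idx=0, l2_idx=0, offset=0
L1[0] = 2
L2[2][0] = 38
paddr = 38 * 8 + 0 = 304

Answer: 304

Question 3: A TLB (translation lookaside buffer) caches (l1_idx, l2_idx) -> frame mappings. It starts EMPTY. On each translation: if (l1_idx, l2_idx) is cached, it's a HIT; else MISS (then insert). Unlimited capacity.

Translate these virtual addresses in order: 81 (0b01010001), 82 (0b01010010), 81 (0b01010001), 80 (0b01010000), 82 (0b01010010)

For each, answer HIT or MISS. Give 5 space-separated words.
vaddr=81: (1,2) not in TLB -> MISS, insert
vaddr=82: (1,2) in TLB -> HIT
vaddr=81: (1,2) in TLB -> HIT
vaddr=80: (1,2) in TLB -> HIT
vaddr=82: (1,2) in TLB -> HIT

Answer: MISS HIT HIT HIT HIT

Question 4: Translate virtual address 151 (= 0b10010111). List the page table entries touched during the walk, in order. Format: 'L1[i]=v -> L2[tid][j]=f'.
Answer: L1[2]=1 -> L2[1][2]=37

Derivation:
vaddr = 151 = 0b10010111
Split: l1_idx=2, l2_idx=2, offset=7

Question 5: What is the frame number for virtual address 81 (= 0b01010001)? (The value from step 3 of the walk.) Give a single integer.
Answer: 60

Derivation:
vaddr = 81: l1_idx=1, l2_idx=2
L1[1] = 0; L2[0][2] = 60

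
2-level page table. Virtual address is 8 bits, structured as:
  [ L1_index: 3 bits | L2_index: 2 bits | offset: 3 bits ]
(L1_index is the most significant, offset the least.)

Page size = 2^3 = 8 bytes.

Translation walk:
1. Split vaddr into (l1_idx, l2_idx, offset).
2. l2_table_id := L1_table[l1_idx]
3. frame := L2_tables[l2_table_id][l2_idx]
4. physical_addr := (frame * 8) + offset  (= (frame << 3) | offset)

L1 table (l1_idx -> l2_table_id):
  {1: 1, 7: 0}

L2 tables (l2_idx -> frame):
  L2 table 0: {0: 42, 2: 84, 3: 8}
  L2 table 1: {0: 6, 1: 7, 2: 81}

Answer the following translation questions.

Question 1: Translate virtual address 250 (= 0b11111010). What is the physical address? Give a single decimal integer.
Answer: 66

Derivation:
vaddr = 250 = 0b11111010
Split: l1_idx=7, l2_idx=3, offset=2
L1[7] = 0
L2[0][3] = 8
paddr = 8 * 8 + 2 = 66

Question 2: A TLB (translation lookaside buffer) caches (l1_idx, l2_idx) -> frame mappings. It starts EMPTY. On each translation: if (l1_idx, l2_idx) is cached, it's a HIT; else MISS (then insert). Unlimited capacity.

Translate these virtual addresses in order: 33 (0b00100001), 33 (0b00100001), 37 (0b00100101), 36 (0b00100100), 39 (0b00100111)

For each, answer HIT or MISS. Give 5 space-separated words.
vaddr=33: (1,0) not in TLB -> MISS, insert
vaddr=33: (1,0) in TLB -> HIT
vaddr=37: (1,0) in TLB -> HIT
vaddr=36: (1,0) in TLB -> HIT
vaddr=39: (1,0) in TLB -> HIT

Answer: MISS HIT HIT HIT HIT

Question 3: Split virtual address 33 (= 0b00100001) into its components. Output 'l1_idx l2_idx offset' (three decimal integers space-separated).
vaddr = 33 = 0b00100001
  top 3 bits -> l1_idx = 1
  next 2 bits -> l2_idx = 0
  bottom 3 bits -> offset = 1

Answer: 1 0 1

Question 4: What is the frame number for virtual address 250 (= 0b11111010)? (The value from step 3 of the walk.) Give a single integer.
Answer: 8

Derivation:
vaddr = 250: l1_idx=7, l2_idx=3
L1[7] = 0; L2[0][3] = 8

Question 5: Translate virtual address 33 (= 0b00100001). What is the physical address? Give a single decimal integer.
Answer: 49

Derivation:
vaddr = 33 = 0b00100001
Split: l1_idx=1, l2_idx=0, offset=1
L1[1] = 1
L2[1][0] = 6
paddr = 6 * 8 + 1 = 49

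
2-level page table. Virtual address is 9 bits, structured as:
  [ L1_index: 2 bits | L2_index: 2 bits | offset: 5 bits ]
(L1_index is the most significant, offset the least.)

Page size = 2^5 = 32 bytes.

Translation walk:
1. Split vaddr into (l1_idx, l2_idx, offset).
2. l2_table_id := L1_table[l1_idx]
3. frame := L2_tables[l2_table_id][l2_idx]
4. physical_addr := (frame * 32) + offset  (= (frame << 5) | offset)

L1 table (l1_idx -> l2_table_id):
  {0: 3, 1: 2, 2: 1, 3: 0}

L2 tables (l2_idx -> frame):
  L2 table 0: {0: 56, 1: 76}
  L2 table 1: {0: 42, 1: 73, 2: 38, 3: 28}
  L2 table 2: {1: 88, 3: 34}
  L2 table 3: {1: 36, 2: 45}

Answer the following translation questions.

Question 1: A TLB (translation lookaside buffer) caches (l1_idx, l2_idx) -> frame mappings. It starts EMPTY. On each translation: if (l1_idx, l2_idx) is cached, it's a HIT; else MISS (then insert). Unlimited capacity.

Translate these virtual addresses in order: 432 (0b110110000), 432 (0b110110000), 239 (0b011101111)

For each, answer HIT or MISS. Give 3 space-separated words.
vaddr=432: (3,1) not in TLB -> MISS, insert
vaddr=432: (3,1) in TLB -> HIT
vaddr=239: (1,3) not in TLB -> MISS, insert

Answer: MISS HIT MISS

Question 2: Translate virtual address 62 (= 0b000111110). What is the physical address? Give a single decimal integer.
Answer: 1182

Derivation:
vaddr = 62 = 0b000111110
Split: l1_idx=0, l2_idx=1, offset=30
L1[0] = 3
L2[3][1] = 36
paddr = 36 * 32 + 30 = 1182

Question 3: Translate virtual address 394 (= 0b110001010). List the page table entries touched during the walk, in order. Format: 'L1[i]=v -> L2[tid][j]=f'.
Answer: L1[3]=0 -> L2[0][0]=56

Derivation:
vaddr = 394 = 0b110001010
Split: l1_idx=3, l2_idx=0, offset=10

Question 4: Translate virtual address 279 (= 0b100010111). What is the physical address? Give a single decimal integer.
vaddr = 279 = 0b100010111
Split: l1_idx=2, l2_idx=0, offset=23
L1[2] = 1
L2[1][0] = 42
paddr = 42 * 32 + 23 = 1367

Answer: 1367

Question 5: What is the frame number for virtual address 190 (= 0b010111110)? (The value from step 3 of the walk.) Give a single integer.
Answer: 88

Derivation:
vaddr = 190: l1_idx=1, l2_idx=1
L1[1] = 2; L2[2][1] = 88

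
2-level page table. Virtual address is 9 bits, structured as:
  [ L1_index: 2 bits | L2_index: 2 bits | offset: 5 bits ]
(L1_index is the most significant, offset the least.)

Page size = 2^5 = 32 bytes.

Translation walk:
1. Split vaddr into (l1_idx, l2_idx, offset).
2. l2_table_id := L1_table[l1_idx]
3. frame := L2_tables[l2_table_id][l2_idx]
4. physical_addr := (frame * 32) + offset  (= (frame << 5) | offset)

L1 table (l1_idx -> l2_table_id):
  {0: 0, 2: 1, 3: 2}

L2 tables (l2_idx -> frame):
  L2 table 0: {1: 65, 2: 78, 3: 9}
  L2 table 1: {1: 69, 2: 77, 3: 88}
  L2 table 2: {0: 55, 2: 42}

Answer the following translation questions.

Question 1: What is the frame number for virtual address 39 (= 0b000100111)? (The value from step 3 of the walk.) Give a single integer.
vaddr = 39: l1_idx=0, l2_idx=1
L1[0] = 0; L2[0][1] = 65

Answer: 65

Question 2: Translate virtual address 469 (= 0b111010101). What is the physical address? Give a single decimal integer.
Answer: 1365

Derivation:
vaddr = 469 = 0b111010101
Split: l1_idx=3, l2_idx=2, offset=21
L1[3] = 2
L2[2][2] = 42
paddr = 42 * 32 + 21 = 1365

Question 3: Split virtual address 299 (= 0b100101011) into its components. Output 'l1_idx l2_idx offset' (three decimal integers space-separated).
Answer: 2 1 11

Derivation:
vaddr = 299 = 0b100101011
  top 2 bits -> l1_idx = 2
  next 2 bits -> l2_idx = 1
  bottom 5 bits -> offset = 11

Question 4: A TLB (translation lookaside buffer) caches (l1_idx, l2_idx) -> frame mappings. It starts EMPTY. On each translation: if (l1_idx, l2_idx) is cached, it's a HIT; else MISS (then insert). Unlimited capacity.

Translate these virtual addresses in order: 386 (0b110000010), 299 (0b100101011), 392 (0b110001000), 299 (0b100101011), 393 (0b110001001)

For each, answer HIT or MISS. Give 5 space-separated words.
vaddr=386: (3,0) not in TLB -> MISS, insert
vaddr=299: (2,1) not in TLB -> MISS, insert
vaddr=392: (3,0) in TLB -> HIT
vaddr=299: (2,1) in TLB -> HIT
vaddr=393: (3,0) in TLB -> HIT

Answer: MISS MISS HIT HIT HIT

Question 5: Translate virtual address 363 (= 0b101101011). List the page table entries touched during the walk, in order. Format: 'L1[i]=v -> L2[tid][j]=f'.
vaddr = 363 = 0b101101011
Split: l1_idx=2, l2_idx=3, offset=11

Answer: L1[2]=1 -> L2[1][3]=88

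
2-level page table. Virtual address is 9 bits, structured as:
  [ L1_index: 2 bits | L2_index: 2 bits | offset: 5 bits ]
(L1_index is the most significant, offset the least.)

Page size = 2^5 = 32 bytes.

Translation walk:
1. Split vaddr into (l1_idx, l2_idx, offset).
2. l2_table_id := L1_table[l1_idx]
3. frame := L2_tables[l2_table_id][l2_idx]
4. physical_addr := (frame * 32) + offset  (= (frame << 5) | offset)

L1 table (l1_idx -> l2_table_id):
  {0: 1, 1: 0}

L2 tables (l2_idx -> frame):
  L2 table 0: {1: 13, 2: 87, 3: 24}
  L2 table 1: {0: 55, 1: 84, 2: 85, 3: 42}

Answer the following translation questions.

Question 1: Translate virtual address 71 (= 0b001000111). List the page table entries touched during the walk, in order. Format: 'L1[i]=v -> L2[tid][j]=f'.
vaddr = 71 = 0b001000111
Split: l1_idx=0, l2_idx=2, offset=7

Answer: L1[0]=1 -> L2[1][2]=85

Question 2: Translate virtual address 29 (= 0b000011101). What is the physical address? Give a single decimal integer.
vaddr = 29 = 0b000011101
Split: l1_idx=0, l2_idx=0, offset=29
L1[0] = 1
L2[1][0] = 55
paddr = 55 * 32 + 29 = 1789

Answer: 1789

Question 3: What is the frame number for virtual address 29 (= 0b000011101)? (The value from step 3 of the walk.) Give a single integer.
Answer: 55

Derivation:
vaddr = 29: l1_idx=0, l2_idx=0
L1[0] = 1; L2[1][0] = 55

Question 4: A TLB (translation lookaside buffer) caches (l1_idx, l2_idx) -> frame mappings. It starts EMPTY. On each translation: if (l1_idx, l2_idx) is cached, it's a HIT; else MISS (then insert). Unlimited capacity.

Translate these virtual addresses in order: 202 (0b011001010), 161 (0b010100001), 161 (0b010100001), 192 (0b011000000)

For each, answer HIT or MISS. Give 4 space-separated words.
Answer: MISS MISS HIT HIT

Derivation:
vaddr=202: (1,2) not in TLB -> MISS, insert
vaddr=161: (1,1) not in TLB -> MISS, insert
vaddr=161: (1,1) in TLB -> HIT
vaddr=192: (1,2) in TLB -> HIT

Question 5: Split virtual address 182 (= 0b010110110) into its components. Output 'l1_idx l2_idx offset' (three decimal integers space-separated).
vaddr = 182 = 0b010110110
  top 2 bits -> l1_idx = 1
  next 2 bits -> l2_idx = 1
  bottom 5 bits -> offset = 22

Answer: 1 1 22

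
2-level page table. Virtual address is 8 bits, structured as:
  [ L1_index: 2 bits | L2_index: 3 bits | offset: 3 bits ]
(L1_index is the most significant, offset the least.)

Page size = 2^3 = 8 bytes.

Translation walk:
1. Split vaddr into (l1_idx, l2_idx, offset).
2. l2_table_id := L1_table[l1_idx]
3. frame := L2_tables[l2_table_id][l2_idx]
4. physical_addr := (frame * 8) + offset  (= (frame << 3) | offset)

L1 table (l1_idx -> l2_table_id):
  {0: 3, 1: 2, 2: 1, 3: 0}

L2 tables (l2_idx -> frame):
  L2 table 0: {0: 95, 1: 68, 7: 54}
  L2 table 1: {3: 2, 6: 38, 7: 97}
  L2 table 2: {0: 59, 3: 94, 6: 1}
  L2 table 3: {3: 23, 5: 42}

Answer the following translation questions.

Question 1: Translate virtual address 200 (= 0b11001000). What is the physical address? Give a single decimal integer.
vaddr = 200 = 0b11001000
Split: l1_idx=3, l2_idx=1, offset=0
L1[3] = 0
L2[0][1] = 68
paddr = 68 * 8 + 0 = 544

Answer: 544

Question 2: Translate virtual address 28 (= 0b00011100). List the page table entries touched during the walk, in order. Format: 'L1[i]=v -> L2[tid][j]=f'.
vaddr = 28 = 0b00011100
Split: l1_idx=0, l2_idx=3, offset=4

Answer: L1[0]=3 -> L2[3][3]=23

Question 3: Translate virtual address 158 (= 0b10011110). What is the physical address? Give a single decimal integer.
vaddr = 158 = 0b10011110
Split: l1_idx=2, l2_idx=3, offset=6
L1[2] = 1
L2[1][3] = 2
paddr = 2 * 8 + 6 = 22

Answer: 22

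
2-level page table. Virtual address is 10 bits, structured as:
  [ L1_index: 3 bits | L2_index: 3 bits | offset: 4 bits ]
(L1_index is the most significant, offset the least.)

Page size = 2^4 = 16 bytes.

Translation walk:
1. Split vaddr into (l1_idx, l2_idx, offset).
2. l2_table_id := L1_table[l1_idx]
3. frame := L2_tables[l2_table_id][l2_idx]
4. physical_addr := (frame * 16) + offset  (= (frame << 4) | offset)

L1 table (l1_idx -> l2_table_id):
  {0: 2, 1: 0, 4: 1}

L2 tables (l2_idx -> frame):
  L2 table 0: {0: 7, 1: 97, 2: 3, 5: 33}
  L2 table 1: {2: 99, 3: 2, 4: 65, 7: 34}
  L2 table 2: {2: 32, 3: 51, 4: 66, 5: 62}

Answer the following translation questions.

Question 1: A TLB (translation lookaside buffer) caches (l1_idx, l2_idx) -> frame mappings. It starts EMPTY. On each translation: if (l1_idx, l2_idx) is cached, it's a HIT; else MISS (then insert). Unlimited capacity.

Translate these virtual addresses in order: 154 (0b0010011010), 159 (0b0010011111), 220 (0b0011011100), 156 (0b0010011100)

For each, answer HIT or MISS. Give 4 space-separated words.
Answer: MISS HIT MISS HIT

Derivation:
vaddr=154: (1,1) not in TLB -> MISS, insert
vaddr=159: (1,1) in TLB -> HIT
vaddr=220: (1,5) not in TLB -> MISS, insert
vaddr=156: (1,1) in TLB -> HIT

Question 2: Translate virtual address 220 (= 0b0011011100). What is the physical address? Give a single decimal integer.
vaddr = 220 = 0b0011011100
Split: l1_idx=1, l2_idx=5, offset=12
L1[1] = 0
L2[0][5] = 33
paddr = 33 * 16 + 12 = 540

Answer: 540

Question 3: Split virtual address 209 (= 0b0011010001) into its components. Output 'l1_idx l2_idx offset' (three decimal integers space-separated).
vaddr = 209 = 0b0011010001
  top 3 bits -> l1_idx = 1
  next 3 bits -> l2_idx = 5
  bottom 4 bits -> offset = 1

Answer: 1 5 1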